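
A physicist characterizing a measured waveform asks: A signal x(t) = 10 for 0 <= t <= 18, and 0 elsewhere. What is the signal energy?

Energy = integral of |x(t)|^2 dt over the signal duration
= 10^2 * 18 = 100 * 18 = 1800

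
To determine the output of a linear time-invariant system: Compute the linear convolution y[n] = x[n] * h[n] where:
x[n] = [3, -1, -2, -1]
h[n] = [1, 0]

y[n] = sum_k x[k]*h[n-k]. Output length = len(x) + len(h) - 1 = 4 + 2 - 1 = 5.
y[0] = 3*1 = 3
y[1] = -1*1 + 3*0 = -1
y[2] = -2*1 + -1*0 = -2
y[3] = -1*1 + -2*0 = -1
y[4] = -1*0 = 0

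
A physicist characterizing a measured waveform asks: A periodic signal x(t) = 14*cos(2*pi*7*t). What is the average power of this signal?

Average power of A*cos(wt) is A^2/2.
P = 14^2 / 2 = 196/2 = 98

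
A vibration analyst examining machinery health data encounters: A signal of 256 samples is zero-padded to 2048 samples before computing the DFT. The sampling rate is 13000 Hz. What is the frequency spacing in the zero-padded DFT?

Original DFT: N = 256, resolution = f_s/N = 13000/256 = 1625/32 Hz
Zero-padded DFT: N = 2048, resolution = f_s/N = 13000/2048 = 1625/256 Hz
Zero-padding interpolates the spectrum (finer frequency grid)
but does NOT improve the true spectral resolution (ability to resolve close frequencies).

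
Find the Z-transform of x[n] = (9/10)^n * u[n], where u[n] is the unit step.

The Z-transform of a^n * u[n] is z/(z-a) for |z| > |a|.
Here a = 9/10, so X(z) = z/(z - (9/10)) = 10z/(10z - 9)
ROC: |z| > 9/10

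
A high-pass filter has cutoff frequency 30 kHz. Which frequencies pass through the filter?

A high-pass filter passes all frequencies above the cutoff frequency 30 kHz and attenuates lower frequencies.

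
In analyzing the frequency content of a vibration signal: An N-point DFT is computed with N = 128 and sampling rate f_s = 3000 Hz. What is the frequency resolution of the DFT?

DFT frequency resolution = f_s / N
= 3000 / 128 = 375/16 Hz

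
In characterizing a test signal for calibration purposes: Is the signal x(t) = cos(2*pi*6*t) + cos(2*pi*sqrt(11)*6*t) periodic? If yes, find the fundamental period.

f1 = 6 Hz, f2 = 6*sqrt(11) Hz
Ratio f2/f1 = sqrt(11), which is irrational.
Since the frequency ratio is irrational, no common period exists.
The signal is not periodic.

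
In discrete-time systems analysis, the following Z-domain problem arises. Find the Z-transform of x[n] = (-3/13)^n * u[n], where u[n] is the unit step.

The Z-transform of a^n * u[n] is z/(z-a) for |z| > |a|.
Here a = -3/13, so X(z) = z/(z - (-3/13)) = 13z/(13z + 3)
ROC: |z| > 3/13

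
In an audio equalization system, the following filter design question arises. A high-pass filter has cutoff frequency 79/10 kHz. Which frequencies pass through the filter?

A high-pass filter passes all frequencies above the cutoff frequency 79/10 kHz and attenuates lower frequencies.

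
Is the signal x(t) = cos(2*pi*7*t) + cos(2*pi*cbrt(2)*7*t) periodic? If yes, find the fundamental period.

f1 = 7 Hz, f2 = 7*cbrt(2) Hz
Ratio f2/f1 = cbrt(2), which is irrational.
Since the frequency ratio is irrational, no common period exists.
The signal is not periodic.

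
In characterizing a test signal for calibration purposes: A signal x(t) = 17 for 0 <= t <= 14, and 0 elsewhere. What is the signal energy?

Energy = integral of |x(t)|^2 dt over the signal duration
= 17^2 * 14 = 289 * 14 = 4046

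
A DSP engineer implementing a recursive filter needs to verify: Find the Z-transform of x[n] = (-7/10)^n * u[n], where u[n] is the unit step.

The Z-transform of a^n * u[n] is z/(z-a) for |z| > |a|.
Here a = -7/10, so X(z) = z/(z - (-7/10)) = 10z/(10z + 7)
ROC: |z| > 7/10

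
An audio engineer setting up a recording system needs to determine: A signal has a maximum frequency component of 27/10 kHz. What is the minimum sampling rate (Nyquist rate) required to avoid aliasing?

By the Nyquist-Shannon sampling theorem,
the minimum sampling rate (Nyquist rate) must be at least 2 * f_max.
Nyquist rate = 2 * 27/10 kHz = 27/5 kHz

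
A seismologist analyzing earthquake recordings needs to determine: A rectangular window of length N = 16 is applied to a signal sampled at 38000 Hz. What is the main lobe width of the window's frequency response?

For a rectangular window of length N,
the main lobe width in frequency is 2*f_s/N.
= 2*38000/16 = 4750 Hz
This determines the minimum frequency separation for resolving two sinusoids.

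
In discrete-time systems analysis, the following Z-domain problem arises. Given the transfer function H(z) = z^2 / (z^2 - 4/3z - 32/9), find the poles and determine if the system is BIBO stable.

Poles are roots of the denominator: z^2 - 4/3z - 32/9 = 0.
Quadratic formula: z = [-(-4/3) +/- sqrt((-4/3)^2 - 4*(-32/9))] / 2
Discriminant = 16/9 + 128/9 = 16; sqrt = 4.
z = (4/3 +/- 4) / 2 => z = 8/3 or z = -4/3.
|p1| = 4/3, |p2| = 8/3.
For BIBO stability, all poles must lie inside the unit circle (|p| < 1).
System is UNSTABLE since at least one |p| >= 1.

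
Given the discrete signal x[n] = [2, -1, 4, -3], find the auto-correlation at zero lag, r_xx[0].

The auto-correlation at zero lag r_xx[0] equals the signal energy.
r_xx[0] = sum of x[n]^2 = 2^2 + (-1)^2 + 4^2 + (-3)^2
= 4 + 1 + 16 + 9 = 30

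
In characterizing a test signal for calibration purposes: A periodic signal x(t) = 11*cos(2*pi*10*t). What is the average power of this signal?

Average power of A*cos(wt) is A^2/2.
P = 11^2 / 2 = 121/2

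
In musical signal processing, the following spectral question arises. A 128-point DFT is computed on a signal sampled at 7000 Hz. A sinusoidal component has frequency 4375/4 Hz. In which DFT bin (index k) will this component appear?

DFT frequency resolution = f_s/N = 7000/128 = 875/16 Hz
Bin index k = f_signal / resolution = 4375/4 / 875/16 = 20
The signal frequency 4375/4 Hz falls in DFT bin k = 20.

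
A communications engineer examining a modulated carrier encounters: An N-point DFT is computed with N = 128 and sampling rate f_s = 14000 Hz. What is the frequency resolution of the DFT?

DFT frequency resolution = f_s / N
= 14000 / 128 = 875/8 Hz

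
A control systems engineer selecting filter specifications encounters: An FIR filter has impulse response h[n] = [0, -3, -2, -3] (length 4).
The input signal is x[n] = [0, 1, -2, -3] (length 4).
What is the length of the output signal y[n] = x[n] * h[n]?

For linear convolution, the output length is:
len(y) = len(x) + len(h) - 1 = 4 + 4 - 1 = 7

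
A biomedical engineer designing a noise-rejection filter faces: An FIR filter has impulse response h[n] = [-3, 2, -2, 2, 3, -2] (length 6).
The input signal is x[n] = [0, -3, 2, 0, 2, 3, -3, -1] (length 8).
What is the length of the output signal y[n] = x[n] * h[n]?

For linear convolution, the output length is:
len(y) = len(x) + len(h) - 1 = 8 + 6 - 1 = 13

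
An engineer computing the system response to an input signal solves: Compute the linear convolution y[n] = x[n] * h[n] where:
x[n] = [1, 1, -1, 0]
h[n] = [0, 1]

y[n] = sum_k x[k]*h[n-k]. Output length = len(x) + len(h) - 1 = 4 + 2 - 1 = 5.
y[0] = 1*0 = 0
y[1] = 1*0 + 1*1 = 1
y[2] = -1*0 + 1*1 = 1
y[3] = 0*0 + -1*1 = -1
y[4] = 0*1 = 0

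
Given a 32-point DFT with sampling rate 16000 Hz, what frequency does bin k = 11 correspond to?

The frequency of DFT bin k is: f_k = k * f_s / N
f_11 = 11 * 16000 / 32 = 5500 Hz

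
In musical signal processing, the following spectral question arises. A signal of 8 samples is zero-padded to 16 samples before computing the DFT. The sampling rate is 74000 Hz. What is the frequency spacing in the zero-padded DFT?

Original DFT: N = 8, resolution = f_s/N = 74000/8 = 9250 Hz
Zero-padded DFT: N = 16, resolution = f_s/N = 74000/16 = 4625 Hz
Zero-padding interpolates the spectrum (finer frequency grid)
but does NOT improve the true spectral resolution (ability to resolve close frequencies).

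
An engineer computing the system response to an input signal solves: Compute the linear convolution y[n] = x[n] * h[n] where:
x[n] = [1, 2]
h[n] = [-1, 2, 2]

y[n] = sum_k x[k]*h[n-k]. Output length = len(x) + len(h) - 1 = 2 + 3 - 1 = 4.
y[0] = 1*-1 = -1
y[1] = 2*-1 + 1*2 = 0
y[2] = 2*2 + 1*2 = 6
y[3] = 2*2 = 4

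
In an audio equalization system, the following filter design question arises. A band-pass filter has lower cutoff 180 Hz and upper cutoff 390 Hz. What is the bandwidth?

Bandwidth = f_high - f_low
= 390 Hz - 180 Hz = 210 Hz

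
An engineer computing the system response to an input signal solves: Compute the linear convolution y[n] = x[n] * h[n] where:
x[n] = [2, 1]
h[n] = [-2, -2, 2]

y[n] = sum_k x[k]*h[n-k]. Output length = len(x) + len(h) - 1 = 2 + 3 - 1 = 4.
y[0] = 2*-2 = -4
y[1] = 1*-2 + 2*-2 = -6
y[2] = 1*-2 + 2*2 = 2
y[3] = 1*2 = 2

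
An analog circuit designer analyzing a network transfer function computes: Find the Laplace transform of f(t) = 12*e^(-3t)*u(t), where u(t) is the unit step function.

Standard Laplace transform pair:
e^(-at)*u(t) <-> 1/(s+a)
With a = 3: L{12*e^(-3t)*u(t)} = 12/(s+3), ROC: Re(s) > -3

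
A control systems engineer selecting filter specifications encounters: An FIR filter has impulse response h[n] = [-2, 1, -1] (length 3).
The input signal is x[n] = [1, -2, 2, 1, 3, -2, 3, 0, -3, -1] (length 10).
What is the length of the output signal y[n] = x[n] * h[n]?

For linear convolution, the output length is:
len(y) = len(x) + len(h) - 1 = 10 + 3 - 1 = 12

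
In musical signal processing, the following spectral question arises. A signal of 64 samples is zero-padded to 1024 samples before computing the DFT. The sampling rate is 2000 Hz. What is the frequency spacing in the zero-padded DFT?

Original DFT: N = 64, resolution = f_s/N = 2000/64 = 125/4 Hz
Zero-padded DFT: N = 1024, resolution = f_s/N = 2000/1024 = 125/64 Hz
Zero-padding interpolates the spectrum (finer frequency grid)
but does NOT improve the true spectral resolution (ability to resolve close frequencies).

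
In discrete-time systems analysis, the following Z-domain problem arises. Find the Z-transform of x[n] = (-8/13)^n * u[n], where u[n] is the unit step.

The Z-transform of a^n * u[n] is z/(z-a) for |z| > |a|.
Here a = -8/13, so X(z) = z/(z - (-8/13)) = 13z/(13z + 8)
ROC: |z| > 8/13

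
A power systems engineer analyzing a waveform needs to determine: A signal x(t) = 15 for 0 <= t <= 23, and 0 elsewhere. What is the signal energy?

Energy = integral of |x(t)|^2 dt over the signal duration
= 15^2 * 23 = 225 * 23 = 5175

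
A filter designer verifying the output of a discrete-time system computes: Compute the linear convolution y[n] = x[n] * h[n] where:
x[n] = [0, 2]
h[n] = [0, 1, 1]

y[n] = sum_k x[k]*h[n-k]. Output length = len(x) + len(h) - 1 = 2 + 3 - 1 = 4.
y[0] = 0*0 = 0
y[1] = 2*0 + 0*1 = 0
y[2] = 2*1 + 0*1 = 2
y[3] = 2*1 = 2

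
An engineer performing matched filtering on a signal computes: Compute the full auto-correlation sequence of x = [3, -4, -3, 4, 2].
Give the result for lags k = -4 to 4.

r_xx[k] = sum_m x[m]*x[m+k], indexed from 0, for k = -4 to 4:
  r_xx[-4] = x[4]*x[0] = 6
  r_xx[-3] = x[3]*x[0] + x[4]*x[1] = 4
  r_xx[-2] = x[2]*x[0] + x[3]*x[1] + x[4]*x[2] = -31
  r_xx[-1] = x[1]*x[0] + x[2]*x[1] + x[3]*x[2] + x[4]*x[3] = -4
  r_xx[0] = x[0]*x[0] + x[1]*x[1] + x[2]*x[2] + x[3]*x[3] + x[4]*x[4] = 54
  r_xx[1] = x[0]*x[1] + x[1]*x[2] + x[2]*x[3] + x[3]*x[4] = -4
  r_xx[2] = x[0]*x[2] + x[1]*x[3] + x[2]*x[4] = -31
  r_xx[3] = x[0]*x[3] + x[1]*x[4] = 4
  r_xx[4] = x[0]*x[4] = 6
r_xx = [6, 4, -31, -4, 54, -4, -31, 4, 6]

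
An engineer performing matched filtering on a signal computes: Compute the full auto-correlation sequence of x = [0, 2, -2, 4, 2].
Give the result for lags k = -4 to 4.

r_xx[k] = sum_m x[m]*x[m+k], indexed from 0, for k = -4 to 4:
  r_xx[-4] = x[4]*x[0] = 0
  r_xx[-3] = x[3]*x[0] + x[4]*x[1] = 4
  r_xx[-2] = x[2]*x[0] + x[3]*x[1] + x[4]*x[2] = 4
  r_xx[-1] = x[1]*x[0] + x[2]*x[1] + x[3]*x[2] + x[4]*x[3] = -4
  r_xx[0] = x[0]*x[0] + x[1]*x[1] + x[2]*x[2] + x[3]*x[3] + x[4]*x[4] = 28
  r_xx[1] = x[0]*x[1] + x[1]*x[2] + x[2]*x[3] + x[3]*x[4] = -4
  r_xx[2] = x[0]*x[2] + x[1]*x[3] + x[2]*x[4] = 4
  r_xx[3] = x[0]*x[3] + x[1]*x[4] = 4
  r_xx[4] = x[0]*x[4] = 0
r_xx = [0, 4, 4, -4, 28, -4, 4, 4, 0]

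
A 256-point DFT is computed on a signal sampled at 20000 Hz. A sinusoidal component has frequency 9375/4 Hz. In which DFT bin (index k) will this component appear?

DFT frequency resolution = f_s/N = 20000/256 = 625/8 Hz
Bin index k = f_signal / resolution = 9375/4 / 625/8 = 30
The signal frequency 9375/4 Hz falls in DFT bin k = 30.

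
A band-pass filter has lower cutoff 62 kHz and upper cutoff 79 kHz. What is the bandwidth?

Bandwidth = f_high - f_low
= 79 kHz - 62 kHz = 17 kHz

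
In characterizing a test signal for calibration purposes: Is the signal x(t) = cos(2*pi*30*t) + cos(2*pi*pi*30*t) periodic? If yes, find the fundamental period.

f1 = 30 Hz, f2 = 30*pi Hz
Ratio f2/f1 = pi, which is irrational.
Since the frequency ratio is irrational, no common period exists.
The signal is not periodic.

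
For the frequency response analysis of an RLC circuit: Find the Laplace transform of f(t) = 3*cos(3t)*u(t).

Standard pair: cos(wt)*u(t) <-> s/(s^2+w^2)
With w = 3: L{3*cos(3t)*u(t)} = 3s/(s^2+9)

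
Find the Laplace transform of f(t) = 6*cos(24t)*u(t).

Standard pair: cos(wt)*u(t) <-> s/(s^2+w^2)
With w = 24: L{6*cos(24t)*u(t)} = 6s/(s^2+576)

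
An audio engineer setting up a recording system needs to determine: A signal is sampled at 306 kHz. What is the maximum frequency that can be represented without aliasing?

The maximum frequency that can be represented without aliasing
is the Nyquist frequency: f_max = f_s / 2 = 306 kHz / 2 = 153 kHz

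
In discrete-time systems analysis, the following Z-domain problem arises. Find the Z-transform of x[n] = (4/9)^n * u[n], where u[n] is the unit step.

The Z-transform of a^n * u[n] is z/(z-a) for |z| > |a|.
Here a = 4/9, so X(z) = z/(z - (4/9)) = 9z/(9z - 4)
ROC: |z| > 4/9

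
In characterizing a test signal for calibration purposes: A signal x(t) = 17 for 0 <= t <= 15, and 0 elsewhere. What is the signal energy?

Energy = integral of |x(t)|^2 dt over the signal duration
= 17^2 * 15 = 289 * 15 = 4335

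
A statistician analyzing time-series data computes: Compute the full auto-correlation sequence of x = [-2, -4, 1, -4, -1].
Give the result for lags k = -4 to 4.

r_xx[k] = sum_m x[m]*x[m+k], indexed from 0, for k = -4 to 4:
  r_xx[-4] = x[4]*x[0] = 2
  r_xx[-3] = x[3]*x[0] + x[4]*x[1] = 12
  r_xx[-2] = x[2]*x[0] + x[3]*x[1] + x[4]*x[2] = 13
  r_xx[-1] = x[1]*x[0] + x[2]*x[1] + x[3]*x[2] + x[4]*x[3] = 4
  r_xx[0] = x[0]*x[0] + x[1]*x[1] + x[2]*x[2] + x[3]*x[3] + x[4]*x[4] = 38
  r_xx[1] = x[0]*x[1] + x[1]*x[2] + x[2]*x[3] + x[3]*x[4] = 4
  r_xx[2] = x[0]*x[2] + x[1]*x[3] + x[2]*x[4] = 13
  r_xx[3] = x[0]*x[3] + x[1]*x[4] = 12
  r_xx[4] = x[0]*x[4] = 2
r_xx = [2, 12, 13, 4, 38, 4, 13, 12, 2]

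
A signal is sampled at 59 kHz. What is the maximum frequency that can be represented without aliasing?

The maximum frequency that can be represented without aliasing
is the Nyquist frequency: f_max = f_s / 2 = 59 kHz / 2 = 59/2 kHz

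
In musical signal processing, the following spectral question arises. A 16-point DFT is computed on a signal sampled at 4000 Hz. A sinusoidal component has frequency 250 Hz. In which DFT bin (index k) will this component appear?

DFT frequency resolution = f_s/N = 4000/16 = 250 Hz
Bin index k = f_signal / resolution = 250 / 250 = 1
The signal frequency 250 Hz falls in DFT bin k = 1.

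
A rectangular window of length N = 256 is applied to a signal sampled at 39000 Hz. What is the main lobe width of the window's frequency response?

For a rectangular window of length N,
the main lobe width in frequency is 2*f_s/N.
= 2*39000/256 = 4875/16 Hz
This determines the minimum frequency separation for resolving two sinusoids.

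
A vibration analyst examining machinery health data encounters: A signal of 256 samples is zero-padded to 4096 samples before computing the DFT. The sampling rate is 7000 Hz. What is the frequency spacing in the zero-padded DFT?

Original DFT: N = 256, resolution = f_s/N = 7000/256 = 875/32 Hz
Zero-padded DFT: N = 4096, resolution = f_s/N = 7000/4096 = 875/512 Hz
Zero-padding interpolates the spectrum (finer frequency grid)
but does NOT improve the true spectral resolution (ability to resolve close frequencies).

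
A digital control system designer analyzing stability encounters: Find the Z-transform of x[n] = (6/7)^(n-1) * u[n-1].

Time-shifting property: if X(z) = Z{x[n]}, then Z{x[n-d]} = z^(-d) * X(z)
X(z) = z/(z - 6/7) for x[n] = (6/7)^n * u[n]
Z{x[n-1]} = z^(-1) * z/(z - 6/7) = 1/(z - 6/7)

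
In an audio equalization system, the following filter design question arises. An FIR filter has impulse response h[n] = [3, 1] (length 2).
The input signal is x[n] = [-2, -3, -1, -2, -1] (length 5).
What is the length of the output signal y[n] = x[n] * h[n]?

For linear convolution, the output length is:
len(y) = len(x) + len(h) - 1 = 5 + 2 - 1 = 6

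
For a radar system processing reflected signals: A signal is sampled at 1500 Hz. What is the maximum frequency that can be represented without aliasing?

The maximum frequency that can be represented without aliasing
is the Nyquist frequency: f_max = f_s / 2 = 1500 Hz / 2 = 750 Hz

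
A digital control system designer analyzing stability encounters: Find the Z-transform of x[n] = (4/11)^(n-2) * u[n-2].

Time-shifting property: if X(z) = Z{x[n]}, then Z{x[n-d]} = z^(-d) * X(z)
X(z) = z/(z - 4/11) for x[n] = (4/11)^n * u[n]
Z{x[n-2]} = z^(-2) * z/(z - 4/11) = z^(-1)/(z - 4/11)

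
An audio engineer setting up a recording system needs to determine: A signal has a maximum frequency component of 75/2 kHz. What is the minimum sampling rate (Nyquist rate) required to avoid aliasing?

By the Nyquist-Shannon sampling theorem,
the minimum sampling rate (Nyquist rate) must be at least 2 * f_max.
Nyquist rate = 2 * 75/2 kHz = 75 kHz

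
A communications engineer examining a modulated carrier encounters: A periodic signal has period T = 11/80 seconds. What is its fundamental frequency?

The fundamental frequency is the reciprocal of the period.
f = 1/T = 1/(11/80) = 80/11 Hz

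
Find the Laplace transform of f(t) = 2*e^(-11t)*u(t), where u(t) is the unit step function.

Standard Laplace transform pair:
e^(-at)*u(t) <-> 1/(s+a)
With a = 11: L{2*e^(-11t)*u(t)} = 2/(s+11), ROC: Re(s) > -11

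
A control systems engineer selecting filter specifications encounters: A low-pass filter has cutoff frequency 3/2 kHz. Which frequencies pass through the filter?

A low-pass filter passes all frequencies below the cutoff frequency 3/2 kHz and attenuates higher frequencies.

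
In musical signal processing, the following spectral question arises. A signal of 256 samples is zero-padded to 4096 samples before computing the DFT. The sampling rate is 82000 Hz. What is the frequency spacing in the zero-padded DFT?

Original DFT: N = 256, resolution = f_s/N = 82000/256 = 5125/16 Hz
Zero-padded DFT: N = 4096, resolution = f_s/N = 82000/4096 = 5125/256 Hz
Zero-padding interpolates the spectrum (finer frequency grid)
but does NOT improve the true spectral resolution (ability to resolve close frequencies).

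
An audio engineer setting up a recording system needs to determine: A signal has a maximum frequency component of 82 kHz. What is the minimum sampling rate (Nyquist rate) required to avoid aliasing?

By the Nyquist-Shannon sampling theorem,
the minimum sampling rate (Nyquist rate) must be at least 2 * f_max.
Nyquist rate = 2 * 82 kHz = 164 kHz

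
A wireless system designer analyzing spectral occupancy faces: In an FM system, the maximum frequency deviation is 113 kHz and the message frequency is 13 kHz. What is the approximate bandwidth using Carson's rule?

Carson's rule: BW = 2*(delta_f + f_m)
= 2*(113 + 13) kHz = 252 kHz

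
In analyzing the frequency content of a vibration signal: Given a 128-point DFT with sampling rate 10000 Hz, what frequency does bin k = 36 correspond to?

The frequency of DFT bin k is: f_k = k * f_s / N
f_36 = 36 * 10000 / 128 = 5625/2 Hz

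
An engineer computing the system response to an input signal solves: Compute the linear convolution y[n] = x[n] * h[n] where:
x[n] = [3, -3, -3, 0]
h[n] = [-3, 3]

y[n] = sum_k x[k]*h[n-k]. Output length = len(x) + len(h) - 1 = 4 + 2 - 1 = 5.
y[0] = 3*-3 = -9
y[1] = -3*-3 + 3*3 = 18
y[2] = -3*-3 + -3*3 = 0
y[3] = 0*-3 + -3*3 = -9
y[4] = 0*3 = 0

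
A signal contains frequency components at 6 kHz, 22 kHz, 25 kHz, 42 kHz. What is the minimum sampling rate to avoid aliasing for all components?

The highest frequency component is f_max = 42 kHz.
Nyquist rate = 2 * f_max = 2 * 42 kHz = 84 kHz.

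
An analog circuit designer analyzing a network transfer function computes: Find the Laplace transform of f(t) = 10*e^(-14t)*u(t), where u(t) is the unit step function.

Standard Laplace transform pair:
e^(-at)*u(t) <-> 1/(s+a)
With a = 14: L{10*e^(-14t)*u(t)} = 10/(s+14), ROC: Re(s) > -14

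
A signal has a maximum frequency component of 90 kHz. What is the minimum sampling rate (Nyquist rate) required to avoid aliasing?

By the Nyquist-Shannon sampling theorem,
the minimum sampling rate (Nyquist rate) must be at least 2 * f_max.
Nyquist rate = 2 * 90 kHz = 180 kHz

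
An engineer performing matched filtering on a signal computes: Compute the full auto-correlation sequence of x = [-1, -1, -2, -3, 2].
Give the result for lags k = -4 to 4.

r_xx[k] = sum_m x[m]*x[m+k], indexed from 0, for k = -4 to 4:
  r_xx[-4] = x[4]*x[0] = -2
  r_xx[-3] = x[3]*x[0] + x[4]*x[1] = 1
  r_xx[-2] = x[2]*x[0] + x[3]*x[1] + x[4]*x[2] = 1
  r_xx[-1] = x[1]*x[0] + x[2]*x[1] + x[3]*x[2] + x[4]*x[3] = 3
  r_xx[0] = x[0]*x[0] + x[1]*x[1] + x[2]*x[2] + x[3]*x[3] + x[4]*x[4] = 19
  r_xx[1] = x[0]*x[1] + x[1]*x[2] + x[2]*x[3] + x[3]*x[4] = 3
  r_xx[2] = x[0]*x[2] + x[1]*x[3] + x[2]*x[4] = 1
  r_xx[3] = x[0]*x[3] + x[1]*x[4] = 1
  r_xx[4] = x[0]*x[4] = -2
r_xx = [-2, 1, 1, 3, 19, 3, 1, 1, -2]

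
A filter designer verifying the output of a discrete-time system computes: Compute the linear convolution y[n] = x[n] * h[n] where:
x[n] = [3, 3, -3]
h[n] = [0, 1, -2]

y[n] = sum_k x[k]*h[n-k]. Output length = len(x) + len(h) - 1 = 3 + 3 - 1 = 5.
y[0] = 3*0 = 0
y[1] = 3*0 + 3*1 = 3
y[2] = -3*0 + 3*1 + 3*-2 = -3
y[3] = -3*1 + 3*-2 = -9
y[4] = -3*-2 = 6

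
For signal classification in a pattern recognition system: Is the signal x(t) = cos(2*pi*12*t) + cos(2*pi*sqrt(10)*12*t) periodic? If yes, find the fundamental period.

f1 = 12 Hz, f2 = 12*sqrt(10) Hz
Ratio f2/f1 = sqrt(10), which is irrational.
Since the frequency ratio is irrational, no common period exists.
The signal is not periodic.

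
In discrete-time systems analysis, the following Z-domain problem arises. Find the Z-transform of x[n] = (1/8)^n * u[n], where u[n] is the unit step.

The Z-transform of a^n * u[n] is z/(z-a) for |z| > |a|.
Here a = 1/8, so X(z) = z/(z - (1/8)) = 8z/(8z - 1)
ROC: |z| > 1/8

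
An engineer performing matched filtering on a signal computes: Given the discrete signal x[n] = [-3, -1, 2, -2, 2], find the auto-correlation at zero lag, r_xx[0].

The auto-correlation at zero lag r_xx[0] equals the signal energy.
r_xx[0] = sum of x[n]^2 = (-3)^2 + (-1)^2 + 2^2 + (-2)^2 + 2^2
= 9 + 1 + 4 + 4 + 4 = 22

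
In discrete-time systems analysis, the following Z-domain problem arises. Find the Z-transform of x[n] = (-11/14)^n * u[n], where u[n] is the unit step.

The Z-transform of a^n * u[n] is z/(z-a) for |z| > |a|.
Here a = -11/14, so X(z) = z/(z - (-11/14)) = 14z/(14z + 11)
ROC: |z| > 11/14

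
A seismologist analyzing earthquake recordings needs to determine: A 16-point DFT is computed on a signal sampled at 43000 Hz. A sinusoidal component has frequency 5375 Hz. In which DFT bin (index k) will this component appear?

DFT frequency resolution = f_s/N = 43000/16 = 5375/2 Hz
Bin index k = f_signal / resolution = 5375 / 5375/2 = 2
The signal frequency 5375 Hz falls in DFT bin k = 2.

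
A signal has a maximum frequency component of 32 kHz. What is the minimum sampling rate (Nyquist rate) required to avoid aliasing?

By the Nyquist-Shannon sampling theorem,
the minimum sampling rate (Nyquist rate) must be at least 2 * f_max.
Nyquist rate = 2 * 32 kHz = 64 kHz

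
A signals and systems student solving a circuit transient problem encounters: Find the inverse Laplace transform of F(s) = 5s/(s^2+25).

Standard pair: s/(s^2+w^2) <-> cos(wt)*u(t)
With k=5, w=5: f(t) = 5*cos(5t)*u(t)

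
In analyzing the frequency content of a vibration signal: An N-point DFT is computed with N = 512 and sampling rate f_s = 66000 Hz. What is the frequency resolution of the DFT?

DFT frequency resolution = f_s / N
= 66000 / 512 = 4125/32 Hz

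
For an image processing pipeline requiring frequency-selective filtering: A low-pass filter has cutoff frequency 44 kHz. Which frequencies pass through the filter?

A low-pass filter passes all frequencies below the cutoff frequency 44 kHz and attenuates higher frequencies.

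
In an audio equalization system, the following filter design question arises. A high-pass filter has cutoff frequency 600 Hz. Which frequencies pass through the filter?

A high-pass filter passes all frequencies above the cutoff frequency 600 Hz and attenuates lower frequencies.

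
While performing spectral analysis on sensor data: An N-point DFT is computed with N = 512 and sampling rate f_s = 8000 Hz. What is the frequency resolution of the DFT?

DFT frequency resolution = f_s / N
= 8000 / 512 = 125/8 Hz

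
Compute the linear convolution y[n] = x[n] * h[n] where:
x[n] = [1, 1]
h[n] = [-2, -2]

y[n] = sum_k x[k]*h[n-k]. Output length = len(x) + len(h) - 1 = 2 + 2 - 1 = 3.
y[0] = 1*-2 = -2
y[1] = 1*-2 + 1*-2 = -4
y[2] = 1*-2 = -2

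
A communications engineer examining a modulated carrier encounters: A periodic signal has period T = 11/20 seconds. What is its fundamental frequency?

The fundamental frequency is the reciprocal of the period.
f = 1/T = 1/(11/20) = 20/11 Hz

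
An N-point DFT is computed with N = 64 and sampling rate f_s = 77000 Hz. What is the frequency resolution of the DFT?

DFT frequency resolution = f_s / N
= 77000 / 64 = 9625/8 Hz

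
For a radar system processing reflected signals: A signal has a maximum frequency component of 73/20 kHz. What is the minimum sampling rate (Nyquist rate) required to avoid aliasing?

By the Nyquist-Shannon sampling theorem,
the minimum sampling rate (Nyquist rate) must be at least 2 * f_max.
Nyquist rate = 2 * 73/20 kHz = 73/10 kHz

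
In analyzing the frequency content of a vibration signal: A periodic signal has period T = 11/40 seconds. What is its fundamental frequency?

The fundamental frequency is the reciprocal of the period.
f = 1/T = 1/(11/40) = 40/11 Hz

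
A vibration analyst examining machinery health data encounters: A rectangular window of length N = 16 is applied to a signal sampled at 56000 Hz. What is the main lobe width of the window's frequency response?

For a rectangular window of length N,
the main lobe width in frequency is 2*f_s/N.
= 2*56000/16 = 7000 Hz
This determines the minimum frequency separation for resolving two sinusoids.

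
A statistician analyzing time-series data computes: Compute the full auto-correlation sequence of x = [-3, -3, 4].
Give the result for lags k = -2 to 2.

r_xx[k] = sum_m x[m]*x[m+k], indexed from 0, for k = -2 to 2:
  r_xx[-2] = x[2]*x[0] = -12
  r_xx[-1] = x[1]*x[0] + x[2]*x[1] = -3
  r_xx[0] = x[0]*x[0] + x[1]*x[1] + x[2]*x[2] = 34
  r_xx[1] = x[0]*x[1] + x[1]*x[2] = -3
  r_xx[2] = x[0]*x[2] = -12
r_xx = [-12, -3, 34, -3, -12]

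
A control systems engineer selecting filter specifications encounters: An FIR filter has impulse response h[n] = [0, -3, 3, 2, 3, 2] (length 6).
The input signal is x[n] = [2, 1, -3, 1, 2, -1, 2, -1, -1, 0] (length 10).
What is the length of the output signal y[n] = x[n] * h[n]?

For linear convolution, the output length is:
len(y) = len(x) + len(h) - 1 = 10 + 6 - 1 = 15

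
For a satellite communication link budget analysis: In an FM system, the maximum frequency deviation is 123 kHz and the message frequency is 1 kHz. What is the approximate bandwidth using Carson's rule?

Carson's rule: BW = 2*(delta_f + f_m)
= 2*(123 + 1) kHz = 248 kHz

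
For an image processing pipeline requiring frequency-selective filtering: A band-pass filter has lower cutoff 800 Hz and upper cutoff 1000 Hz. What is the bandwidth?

Bandwidth = f_high - f_low
= 1000 Hz - 800 Hz = 200 Hz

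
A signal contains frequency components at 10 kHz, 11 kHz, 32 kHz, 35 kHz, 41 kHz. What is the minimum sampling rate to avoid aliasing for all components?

The highest frequency component is f_max = 41 kHz.
Nyquist rate = 2 * f_max = 2 * 41 kHz = 82 kHz.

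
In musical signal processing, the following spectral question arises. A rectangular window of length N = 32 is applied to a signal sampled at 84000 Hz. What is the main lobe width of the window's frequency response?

For a rectangular window of length N,
the main lobe width in frequency is 2*f_s/N.
= 2*84000/32 = 5250 Hz
This determines the minimum frequency separation for resolving two sinusoids.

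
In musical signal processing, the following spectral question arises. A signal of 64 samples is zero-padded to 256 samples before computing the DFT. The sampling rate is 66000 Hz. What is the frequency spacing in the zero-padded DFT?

Original DFT: N = 64, resolution = f_s/N = 66000/64 = 4125/4 Hz
Zero-padded DFT: N = 256, resolution = f_s/N = 66000/256 = 4125/16 Hz
Zero-padding interpolates the spectrum (finer frequency grid)
but does NOT improve the true spectral resolution (ability to resolve close frequencies).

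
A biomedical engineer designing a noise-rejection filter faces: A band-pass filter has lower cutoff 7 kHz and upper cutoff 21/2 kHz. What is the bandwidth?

Bandwidth = f_high - f_low
= 21/2 kHz - 7 kHz = 7/2 kHz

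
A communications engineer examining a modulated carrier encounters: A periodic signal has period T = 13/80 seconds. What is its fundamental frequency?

The fundamental frequency is the reciprocal of the period.
f = 1/T = 1/(13/80) = 80/13 Hz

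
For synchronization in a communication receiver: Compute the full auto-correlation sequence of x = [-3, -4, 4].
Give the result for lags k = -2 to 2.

r_xx[k] = sum_m x[m]*x[m+k], indexed from 0, for k = -2 to 2:
  r_xx[-2] = x[2]*x[0] = -12
  r_xx[-1] = x[1]*x[0] + x[2]*x[1] = -4
  r_xx[0] = x[0]*x[0] + x[1]*x[1] + x[2]*x[2] = 41
  r_xx[1] = x[0]*x[1] + x[1]*x[2] = -4
  r_xx[2] = x[0]*x[2] = -12
r_xx = [-12, -4, 41, -4, -12]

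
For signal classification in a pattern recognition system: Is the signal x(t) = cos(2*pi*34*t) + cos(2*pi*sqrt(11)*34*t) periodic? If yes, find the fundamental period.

f1 = 34 Hz, f2 = 34*sqrt(11) Hz
Ratio f2/f1 = sqrt(11), which is irrational.
Since the frequency ratio is irrational, no common period exists.
The signal is not periodic.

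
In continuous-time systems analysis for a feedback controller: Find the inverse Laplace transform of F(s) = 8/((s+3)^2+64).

Standard pair: w/((s+a)^2+w^2) <-> e^(-at)*sin(wt)*u(t)
With a=3, w=8: f(t) = e^(-3t)*sin(8t)*u(t)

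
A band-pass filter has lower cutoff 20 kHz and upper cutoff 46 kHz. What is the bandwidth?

Bandwidth = f_high - f_low
= 46 kHz - 20 kHz = 26 kHz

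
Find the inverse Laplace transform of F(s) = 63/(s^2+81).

Standard pair: w/(s^2+w^2) <-> sin(wt)*u(t)
Recognize w^2 = 81, so w = 9; numerator 63 = 7*9.
f(t) = 7*sin(9t)*u(t)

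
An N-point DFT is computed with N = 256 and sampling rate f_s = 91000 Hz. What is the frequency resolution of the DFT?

DFT frequency resolution = f_s / N
= 91000 / 256 = 11375/32 Hz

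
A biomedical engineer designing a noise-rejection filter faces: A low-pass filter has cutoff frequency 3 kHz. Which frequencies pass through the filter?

A low-pass filter passes all frequencies below the cutoff frequency 3 kHz and attenuates higher frequencies.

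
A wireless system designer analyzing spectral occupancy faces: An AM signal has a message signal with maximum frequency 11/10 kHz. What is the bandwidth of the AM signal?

In AM (double-sideband), the bandwidth is twice the message frequency.
BW = 2 * f_m = 2 * 11/10 kHz = 11/5 kHz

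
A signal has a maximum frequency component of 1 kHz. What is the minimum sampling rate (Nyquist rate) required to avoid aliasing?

By the Nyquist-Shannon sampling theorem,
the minimum sampling rate (Nyquist rate) must be at least 2 * f_max.
Nyquist rate = 2 * 1 kHz = 2 kHz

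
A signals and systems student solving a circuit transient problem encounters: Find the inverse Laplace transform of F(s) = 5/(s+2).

Standard pair: k/(s+a) <-> k*e^(-at)*u(t)
With k=5, a=2: f(t) = 5*e^(-2t)*u(t)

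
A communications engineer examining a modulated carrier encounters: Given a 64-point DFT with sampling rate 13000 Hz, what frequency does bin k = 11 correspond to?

The frequency of DFT bin k is: f_k = k * f_s / N
f_11 = 11 * 13000 / 64 = 17875/8 Hz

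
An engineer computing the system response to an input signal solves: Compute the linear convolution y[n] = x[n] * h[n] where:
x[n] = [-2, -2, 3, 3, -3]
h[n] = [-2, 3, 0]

y[n] = sum_k x[k]*h[n-k]. Output length = len(x) + len(h) - 1 = 5 + 3 - 1 = 7.
y[0] = -2*-2 = 4
y[1] = -2*-2 + -2*3 = -2
y[2] = 3*-2 + -2*3 + -2*0 = -12
y[3] = 3*-2 + 3*3 + -2*0 = 3
y[4] = -3*-2 + 3*3 + 3*0 = 15
y[5] = -3*3 + 3*0 = -9
y[6] = -3*0 = 0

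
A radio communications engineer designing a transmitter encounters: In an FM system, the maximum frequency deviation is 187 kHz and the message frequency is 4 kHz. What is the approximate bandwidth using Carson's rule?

Carson's rule: BW = 2*(delta_f + f_m)
= 2*(187 + 4) kHz = 382 kHz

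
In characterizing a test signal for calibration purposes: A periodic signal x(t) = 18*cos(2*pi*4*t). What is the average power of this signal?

Average power of A*cos(wt) is A^2/2.
P = 18^2 / 2 = 324/2 = 162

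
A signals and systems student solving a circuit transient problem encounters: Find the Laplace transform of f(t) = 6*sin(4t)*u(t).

Standard pair: sin(wt)*u(t) <-> w/(s^2+w^2)
With w = 4: L{6*sin(4t)*u(t)} = 24/(s^2+16)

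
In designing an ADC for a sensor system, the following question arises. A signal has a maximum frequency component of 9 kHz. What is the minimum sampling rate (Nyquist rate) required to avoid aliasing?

By the Nyquist-Shannon sampling theorem,
the minimum sampling rate (Nyquist rate) must be at least 2 * f_max.
Nyquist rate = 2 * 9 kHz = 18 kHz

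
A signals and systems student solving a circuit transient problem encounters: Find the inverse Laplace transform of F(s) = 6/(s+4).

Standard pair: k/(s+a) <-> k*e^(-at)*u(t)
With k=6, a=4: f(t) = 6*e^(-4t)*u(t)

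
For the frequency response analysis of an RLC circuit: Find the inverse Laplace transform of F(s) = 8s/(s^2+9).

Standard pair: s/(s^2+w^2) <-> cos(wt)*u(t)
With k=8, w=3: f(t) = 8*cos(3t)*u(t)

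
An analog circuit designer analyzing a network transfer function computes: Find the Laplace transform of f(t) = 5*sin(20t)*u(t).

Standard pair: sin(wt)*u(t) <-> w/(s^2+w^2)
With w = 20: L{5*sin(20t)*u(t)} = 100/(s^2+400)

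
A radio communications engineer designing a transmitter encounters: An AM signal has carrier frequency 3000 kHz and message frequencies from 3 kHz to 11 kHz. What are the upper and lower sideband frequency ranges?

Upper sideband (USB) = fc + [fm_low, fm_high] = 3000 + [3, 11] = [3003, 3011] kHz
Lower sideband (LSB) = fc - [fm_high, fm_low] = 3000 - [11, 3] = [2989, 2997] kHz
Total occupied spectrum: 2989 kHz to 3011 kHz (plus carrier at 3000 kHz)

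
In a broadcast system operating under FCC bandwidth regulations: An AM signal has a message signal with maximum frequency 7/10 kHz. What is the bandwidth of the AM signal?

In AM (double-sideband), the bandwidth is twice the message frequency.
BW = 2 * f_m = 2 * 7/10 kHz = 7/5 kHz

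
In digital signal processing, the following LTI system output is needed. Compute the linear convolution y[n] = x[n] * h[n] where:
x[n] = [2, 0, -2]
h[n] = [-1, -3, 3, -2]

y[n] = sum_k x[k]*h[n-k]. Output length = len(x) + len(h) - 1 = 3 + 4 - 1 = 6.
y[0] = 2*-1 = -2
y[1] = 0*-1 + 2*-3 = -6
y[2] = -2*-1 + 0*-3 + 2*3 = 8
y[3] = -2*-3 + 0*3 + 2*-2 = 2
y[4] = -2*3 + 0*-2 = -6
y[5] = -2*-2 = 4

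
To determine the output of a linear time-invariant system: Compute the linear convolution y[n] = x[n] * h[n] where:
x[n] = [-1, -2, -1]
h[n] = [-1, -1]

y[n] = sum_k x[k]*h[n-k]. Output length = len(x) + len(h) - 1 = 3 + 2 - 1 = 4.
y[0] = -1*-1 = 1
y[1] = -2*-1 + -1*-1 = 3
y[2] = -1*-1 + -2*-1 = 3
y[3] = -1*-1 = 1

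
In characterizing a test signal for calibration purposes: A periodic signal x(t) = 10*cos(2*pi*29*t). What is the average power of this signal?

Average power of A*cos(wt) is A^2/2.
P = 10^2 / 2 = 100/2 = 50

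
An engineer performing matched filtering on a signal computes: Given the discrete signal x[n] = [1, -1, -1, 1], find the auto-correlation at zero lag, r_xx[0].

The auto-correlation at zero lag r_xx[0] equals the signal energy.
r_xx[0] = sum of x[n]^2 = 1^2 + (-1)^2 + (-1)^2 + 1^2
= 1 + 1 + 1 + 1 = 4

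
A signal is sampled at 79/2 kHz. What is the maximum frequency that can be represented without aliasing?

The maximum frequency that can be represented without aliasing
is the Nyquist frequency: f_max = f_s / 2 = 79/2 kHz / 2 = 79/4 kHz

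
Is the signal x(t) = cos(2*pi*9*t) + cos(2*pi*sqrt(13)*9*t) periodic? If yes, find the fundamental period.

f1 = 9 Hz, f2 = 9*sqrt(13) Hz
Ratio f2/f1 = sqrt(13), which is irrational.
Since the frequency ratio is irrational, no common period exists.
The signal is not periodic.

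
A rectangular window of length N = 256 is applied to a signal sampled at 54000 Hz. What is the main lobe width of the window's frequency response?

For a rectangular window of length N,
the main lobe width in frequency is 2*f_s/N.
= 2*54000/256 = 3375/8 Hz
This determines the minimum frequency separation for resolving two sinusoids.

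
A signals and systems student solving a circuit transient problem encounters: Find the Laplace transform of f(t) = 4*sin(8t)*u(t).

Standard pair: sin(wt)*u(t) <-> w/(s^2+w^2)
With w = 8: L{4*sin(8t)*u(t)} = 32/(s^2+64)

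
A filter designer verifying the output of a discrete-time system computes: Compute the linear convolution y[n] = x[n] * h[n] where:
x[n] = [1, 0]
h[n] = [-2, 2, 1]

y[n] = sum_k x[k]*h[n-k]. Output length = len(x) + len(h) - 1 = 2 + 3 - 1 = 4.
y[0] = 1*-2 = -2
y[1] = 0*-2 + 1*2 = 2
y[2] = 0*2 + 1*1 = 1
y[3] = 0*1 = 0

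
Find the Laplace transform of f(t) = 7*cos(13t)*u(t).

Standard pair: cos(wt)*u(t) <-> s/(s^2+w^2)
With w = 13: L{7*cos(13t)*u(t)} = 7s/(s^2+169)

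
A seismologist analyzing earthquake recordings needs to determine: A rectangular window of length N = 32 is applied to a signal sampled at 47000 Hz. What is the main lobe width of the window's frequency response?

For a rectangular window of length N,
the main lobe width in frequency is 2*f_s/N.
= 2*47000/32 = 5875/2 Hz
This determines the minimum frequency separation for resolving two sinusoids.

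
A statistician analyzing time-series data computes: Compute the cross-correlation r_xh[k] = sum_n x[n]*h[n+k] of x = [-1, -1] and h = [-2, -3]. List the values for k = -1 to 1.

Both sequences indexed from 0 and zero outside their support.
Lags with overlap: k = -1 to 1.
  r_xh[-1] = x[1]*h[0] = 2
  r_xh[0] = x[0]*h[0] + x[1]*h[1] = 5
  r_xh[1] = x[0]*h[1] = 3
r_xh = [2, 5, 3] (for k = -1, ..., 1)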